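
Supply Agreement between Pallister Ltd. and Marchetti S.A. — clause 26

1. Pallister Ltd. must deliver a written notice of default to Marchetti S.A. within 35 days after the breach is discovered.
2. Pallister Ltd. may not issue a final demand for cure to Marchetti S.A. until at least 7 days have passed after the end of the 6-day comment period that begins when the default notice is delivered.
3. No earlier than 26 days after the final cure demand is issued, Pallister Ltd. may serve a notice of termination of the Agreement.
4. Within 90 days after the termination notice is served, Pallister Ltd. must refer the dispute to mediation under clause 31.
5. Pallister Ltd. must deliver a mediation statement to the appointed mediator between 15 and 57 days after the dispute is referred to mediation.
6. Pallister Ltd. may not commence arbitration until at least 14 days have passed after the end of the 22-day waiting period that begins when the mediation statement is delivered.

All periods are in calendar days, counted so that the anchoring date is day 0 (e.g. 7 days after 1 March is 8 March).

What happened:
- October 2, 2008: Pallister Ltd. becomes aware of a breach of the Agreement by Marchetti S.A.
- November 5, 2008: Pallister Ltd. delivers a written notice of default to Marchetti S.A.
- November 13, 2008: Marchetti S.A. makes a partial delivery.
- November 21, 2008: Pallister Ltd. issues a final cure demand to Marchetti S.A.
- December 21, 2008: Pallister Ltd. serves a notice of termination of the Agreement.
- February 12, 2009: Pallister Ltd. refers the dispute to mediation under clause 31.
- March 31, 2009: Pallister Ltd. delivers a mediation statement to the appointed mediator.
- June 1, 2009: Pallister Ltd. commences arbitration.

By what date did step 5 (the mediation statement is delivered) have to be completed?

April 10, 2009

Step 5 runs from February 12, 2009, when the dispute is referred to mediation. The window is 15–57 days after February 12, 2009; it closes on April 10, 2009.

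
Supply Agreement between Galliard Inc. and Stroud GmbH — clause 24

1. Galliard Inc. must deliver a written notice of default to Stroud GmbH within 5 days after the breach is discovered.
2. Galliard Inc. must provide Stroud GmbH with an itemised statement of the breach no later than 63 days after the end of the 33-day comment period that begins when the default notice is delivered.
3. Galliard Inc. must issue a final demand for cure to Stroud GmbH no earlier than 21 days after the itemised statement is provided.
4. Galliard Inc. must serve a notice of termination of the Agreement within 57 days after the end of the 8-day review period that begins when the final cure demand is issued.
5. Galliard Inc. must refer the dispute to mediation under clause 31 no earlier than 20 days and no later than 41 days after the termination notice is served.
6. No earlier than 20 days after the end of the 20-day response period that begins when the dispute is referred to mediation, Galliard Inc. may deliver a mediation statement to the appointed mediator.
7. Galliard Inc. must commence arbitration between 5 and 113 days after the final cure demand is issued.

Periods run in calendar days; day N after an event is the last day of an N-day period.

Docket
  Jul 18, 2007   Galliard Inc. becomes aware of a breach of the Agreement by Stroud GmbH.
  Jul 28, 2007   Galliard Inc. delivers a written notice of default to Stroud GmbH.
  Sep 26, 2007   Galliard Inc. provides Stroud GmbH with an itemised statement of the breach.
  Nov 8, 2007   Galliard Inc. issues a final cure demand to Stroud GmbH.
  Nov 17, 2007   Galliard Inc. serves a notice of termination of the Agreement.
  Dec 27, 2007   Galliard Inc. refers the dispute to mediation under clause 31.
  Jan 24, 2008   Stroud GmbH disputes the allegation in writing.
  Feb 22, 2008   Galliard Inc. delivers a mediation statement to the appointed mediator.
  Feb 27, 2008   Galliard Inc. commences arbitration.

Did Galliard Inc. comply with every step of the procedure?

No

Step 1 — counting 5 days from Jul 18, 2007 (when the breach is discovered) gives a deadline of Jul 23, 2007; done Jul 28, 2007 — 5 days late.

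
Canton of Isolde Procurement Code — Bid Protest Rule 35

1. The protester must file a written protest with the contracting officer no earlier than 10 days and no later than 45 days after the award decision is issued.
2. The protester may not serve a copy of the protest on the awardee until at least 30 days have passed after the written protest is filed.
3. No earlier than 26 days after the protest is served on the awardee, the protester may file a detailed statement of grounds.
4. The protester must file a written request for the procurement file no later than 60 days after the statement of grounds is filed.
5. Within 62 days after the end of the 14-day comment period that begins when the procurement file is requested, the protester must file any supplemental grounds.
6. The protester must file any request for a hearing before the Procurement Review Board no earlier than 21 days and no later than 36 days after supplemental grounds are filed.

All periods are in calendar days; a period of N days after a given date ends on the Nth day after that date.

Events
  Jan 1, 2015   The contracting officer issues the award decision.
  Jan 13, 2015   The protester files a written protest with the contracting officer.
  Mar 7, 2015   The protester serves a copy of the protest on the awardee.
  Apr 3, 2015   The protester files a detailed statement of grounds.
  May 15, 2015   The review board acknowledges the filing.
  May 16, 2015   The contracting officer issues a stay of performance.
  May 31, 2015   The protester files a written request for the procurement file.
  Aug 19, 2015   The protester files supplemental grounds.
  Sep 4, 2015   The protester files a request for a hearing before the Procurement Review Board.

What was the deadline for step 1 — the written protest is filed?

Step 1 runs from Jan 1, 2015, when the award decision is issued. The window is 10–45 days after Jan 1, 2015; it closes on Feb 15, 2015.

Feb 15, 2015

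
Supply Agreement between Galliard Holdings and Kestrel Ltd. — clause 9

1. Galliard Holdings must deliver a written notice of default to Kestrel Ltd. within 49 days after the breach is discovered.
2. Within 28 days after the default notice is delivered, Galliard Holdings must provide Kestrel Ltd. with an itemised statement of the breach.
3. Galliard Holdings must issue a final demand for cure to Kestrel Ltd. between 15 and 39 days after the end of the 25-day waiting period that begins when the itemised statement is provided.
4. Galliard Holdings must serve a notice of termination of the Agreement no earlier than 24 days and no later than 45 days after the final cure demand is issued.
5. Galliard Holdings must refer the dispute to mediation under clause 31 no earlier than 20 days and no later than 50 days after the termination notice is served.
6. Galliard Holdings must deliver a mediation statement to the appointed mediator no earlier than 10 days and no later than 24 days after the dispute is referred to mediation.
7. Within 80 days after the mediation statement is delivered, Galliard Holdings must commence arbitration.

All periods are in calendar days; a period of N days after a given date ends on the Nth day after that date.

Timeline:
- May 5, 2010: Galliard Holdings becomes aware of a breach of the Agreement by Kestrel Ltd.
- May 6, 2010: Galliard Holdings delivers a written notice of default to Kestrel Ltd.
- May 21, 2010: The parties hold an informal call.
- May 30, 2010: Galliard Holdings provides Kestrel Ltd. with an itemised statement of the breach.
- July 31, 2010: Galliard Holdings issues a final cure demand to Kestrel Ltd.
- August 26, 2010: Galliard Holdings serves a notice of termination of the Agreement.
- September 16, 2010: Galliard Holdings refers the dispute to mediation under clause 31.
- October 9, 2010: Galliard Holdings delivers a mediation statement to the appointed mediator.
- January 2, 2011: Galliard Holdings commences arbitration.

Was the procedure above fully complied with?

Step 1 — counting 49 days from May 5, 2010 (when the breach is discovered) gives a deadline of June 23, 2010; May 6, 2010 is within that limit.
Step 2 — counting 28 days from May 6, 2010 (when the default notice is delivered) gives a deadline of June 3, 2010; May 30, 2010 is within that limit.
Step 3 — 15 and 39 days from June 24, 2010 (end of the 25-day waiting period, which began when the itemised statement is provided on May 30, 2010) are July 9, 2010 and August 2, 2010 respectively; done July 31, 2010, which is between those dates.
Step 4 — 24 and 45 days from July 31, 2010 (when the final cure demand is issued) are August 24, 2010 and September 14, 2010 respectively; August 26, 2010 falls inside that range.
Step 5 — 20 and 50 days from August 26, 2010 (when the termination notice is served) are September 15, 2010 and October 15, 2010 respectively; done September 16, 2010, which is between those dates.
Step 6 — 10 and 24 days from September 16, 2010 (when the dispute is referred to mediation) are September 26, 2010 and October 10, 2010 respectively; done October 9, 2010 — within the window.
Step 7 — counting 80 days from October 9, 2010 (when the mediation statement is delivered) gives a deadline of December 28, 2010; January 2, 2011 misses that deadline by 5 days.

No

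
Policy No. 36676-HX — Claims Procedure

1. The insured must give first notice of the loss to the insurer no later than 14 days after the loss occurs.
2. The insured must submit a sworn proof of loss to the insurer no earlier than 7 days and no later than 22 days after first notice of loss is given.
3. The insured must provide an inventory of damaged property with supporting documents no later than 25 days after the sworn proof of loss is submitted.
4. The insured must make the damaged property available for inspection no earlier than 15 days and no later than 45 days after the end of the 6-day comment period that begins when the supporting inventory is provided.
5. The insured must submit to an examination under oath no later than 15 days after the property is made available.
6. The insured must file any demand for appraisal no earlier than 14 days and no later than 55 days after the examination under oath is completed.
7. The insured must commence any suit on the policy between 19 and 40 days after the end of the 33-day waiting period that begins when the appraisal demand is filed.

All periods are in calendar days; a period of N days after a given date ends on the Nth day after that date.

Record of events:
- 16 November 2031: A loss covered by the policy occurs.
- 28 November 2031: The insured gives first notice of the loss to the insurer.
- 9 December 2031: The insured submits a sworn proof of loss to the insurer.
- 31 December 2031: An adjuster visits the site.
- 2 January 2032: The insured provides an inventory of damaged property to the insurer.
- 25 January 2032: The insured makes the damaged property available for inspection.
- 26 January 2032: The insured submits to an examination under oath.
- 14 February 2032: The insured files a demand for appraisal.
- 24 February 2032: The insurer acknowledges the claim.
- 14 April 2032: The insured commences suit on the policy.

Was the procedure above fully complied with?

Step 1 — counting 14 days from 16 November 2031 (when the loss occurs) gives a deadline of 30 November 2031; completed 28 November 2031, before the deadline.
Step 2 — 7 and 22 days from 28 November 2031 (when first notice of loss is given) are 5 December 2031 and 20 December 2031 respectively; 9 December 2031 falls inside that range.
Step 3 — counting 25 days from 9 December 2031 (when the sworn proof of loss is submitted) gives a deadline of 3 January 2032; done 2 January 2032 — timely.
Step 4 — 15 and 45 days from 8 January 2032 (end of the 6-day comment period, which began when the supporting inventory is provided on 2 January 2032) are 23 January 2032 and 22 February 2032 respectively; done 25 January 2032, which is between those dates.
Step 5 — counting 15 days from 25 January 2032 (when the property is made available) gives a deadline of 9 February 2032; completed 26 January 2032, before the deadline.
Step 6 — 14 and 55 days from 26 January 2032 (when the examination under oath is completed) are 9 February 2032 and 21 March 2032 respectively; done 14 February 2032, which is between those dates.
Step 7 — 19 and 40 days from 18 March 2032 (end of the 33-day waiting period, which began when the appraisal demand is filed on 14 February 2032) are 6 April 2032 and 27 April 2032 respectively; done 14 April 2032, which is between those dates.

Yes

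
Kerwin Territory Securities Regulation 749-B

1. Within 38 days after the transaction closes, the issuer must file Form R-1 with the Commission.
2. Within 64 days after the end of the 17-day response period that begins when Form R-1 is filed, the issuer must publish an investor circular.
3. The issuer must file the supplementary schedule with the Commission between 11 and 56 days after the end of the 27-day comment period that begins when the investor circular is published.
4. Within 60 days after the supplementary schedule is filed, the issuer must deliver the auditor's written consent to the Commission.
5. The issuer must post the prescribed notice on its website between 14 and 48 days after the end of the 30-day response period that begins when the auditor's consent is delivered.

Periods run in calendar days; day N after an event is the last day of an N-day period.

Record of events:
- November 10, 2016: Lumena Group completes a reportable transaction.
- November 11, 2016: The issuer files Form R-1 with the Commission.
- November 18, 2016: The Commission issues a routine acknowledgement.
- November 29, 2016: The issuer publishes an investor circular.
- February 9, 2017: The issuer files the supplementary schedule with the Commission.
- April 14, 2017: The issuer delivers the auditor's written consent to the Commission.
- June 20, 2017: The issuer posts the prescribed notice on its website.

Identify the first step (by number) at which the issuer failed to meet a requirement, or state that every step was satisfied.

Step 1: 38 days after November 10, 2016 (when the transaction closes) is December 18, 2016; completed November 11, 2016, before the deadline.
Step 2: 64 days after November 28, 2016 (end of the 17-day response period, which began when Form R-1 is filed on November 11, 2016) is January 31, 2017; completed November 29, 2016, before the deadline.
Step 3: the window is 11–56 days after December 26, 2016 (end of the 27-day comment period, which began when the investor circular is published on November 29, 2016), so January 6, 2017 through February 20, 2017; February 9, 2017 falls inside that range.
Step 4: 60 days after February 9, 2017 (when the supplementary schedule is filed) is April 10, 2017; not done until April 14, 2017, 4 days after the deadline.

Step 4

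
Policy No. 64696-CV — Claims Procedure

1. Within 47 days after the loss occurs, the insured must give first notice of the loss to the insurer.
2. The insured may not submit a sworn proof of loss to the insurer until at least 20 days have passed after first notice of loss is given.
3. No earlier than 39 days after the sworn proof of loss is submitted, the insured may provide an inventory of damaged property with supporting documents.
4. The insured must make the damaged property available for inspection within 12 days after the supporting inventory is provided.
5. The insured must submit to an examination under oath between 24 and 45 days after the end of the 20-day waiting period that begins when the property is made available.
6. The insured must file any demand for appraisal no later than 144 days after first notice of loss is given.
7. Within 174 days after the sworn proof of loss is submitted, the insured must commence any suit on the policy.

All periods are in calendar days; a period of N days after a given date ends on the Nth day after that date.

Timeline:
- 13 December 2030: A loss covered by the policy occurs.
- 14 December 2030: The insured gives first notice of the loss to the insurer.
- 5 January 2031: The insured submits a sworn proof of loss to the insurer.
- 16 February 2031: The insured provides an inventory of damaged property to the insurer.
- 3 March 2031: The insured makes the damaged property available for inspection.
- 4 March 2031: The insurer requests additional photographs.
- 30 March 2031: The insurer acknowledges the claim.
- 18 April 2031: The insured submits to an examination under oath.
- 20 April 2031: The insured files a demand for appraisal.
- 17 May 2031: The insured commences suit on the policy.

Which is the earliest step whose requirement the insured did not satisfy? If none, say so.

Step 4

Step 1 — counting 47 days from 13 December 2030 (when the loss occurs) gives a deadline of 29 January 2031; done 14 December 2030 — timely.
Step 2 — must wait 20 days from 14 December 2030 (when first notice of loss is given), so not before 3 January 2031; 5 January 2031 is on or after that date.
Step 3 — must wait 39 days from 5 January 2031 (when the sworn proof of loss is submitted), so not before 13 February 2031; done 16 February 2031, after the minimum wait.
Step 4 — counting 12 days from 16 February 2031 (when the supporting inventory is provided) gives a deadline of 28 February 2031; not done until 3 March 2031, 3 days after the deadline.
That is the first point of non-compliance.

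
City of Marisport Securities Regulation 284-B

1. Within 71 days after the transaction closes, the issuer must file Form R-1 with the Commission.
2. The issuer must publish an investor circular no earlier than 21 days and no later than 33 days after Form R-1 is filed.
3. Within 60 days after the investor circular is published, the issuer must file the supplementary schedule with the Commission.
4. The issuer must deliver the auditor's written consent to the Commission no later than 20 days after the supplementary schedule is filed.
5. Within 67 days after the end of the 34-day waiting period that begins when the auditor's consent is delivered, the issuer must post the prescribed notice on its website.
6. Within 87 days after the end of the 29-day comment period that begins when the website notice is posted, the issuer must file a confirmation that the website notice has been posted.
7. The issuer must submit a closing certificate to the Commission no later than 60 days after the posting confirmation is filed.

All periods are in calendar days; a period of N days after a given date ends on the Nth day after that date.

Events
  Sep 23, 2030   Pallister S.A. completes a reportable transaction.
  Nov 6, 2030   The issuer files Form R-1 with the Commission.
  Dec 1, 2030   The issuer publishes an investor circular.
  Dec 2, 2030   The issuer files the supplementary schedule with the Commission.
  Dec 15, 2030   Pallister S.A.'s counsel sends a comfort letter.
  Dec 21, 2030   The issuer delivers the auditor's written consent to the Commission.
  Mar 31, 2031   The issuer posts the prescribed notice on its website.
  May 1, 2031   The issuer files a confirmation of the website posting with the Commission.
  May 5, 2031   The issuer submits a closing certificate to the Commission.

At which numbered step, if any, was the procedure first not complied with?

(1) due by Sep 23, 2030 + 71 days = Dec 3, 2030; done Nov 6, 2030 — timely.
(2) the permitted window runs from Nov 6, 2030 + 21 = Nov 27, 2030 to Nov 6, 2030 + 33 = Dec 9, 2030; done Dec 1, 2030, which is between those dates.
(3) due by Dec 1, 2030 + 60 days = Jan 30, 2031; completed Dec 2, 2030, before the deadline.
(4) due by Dec 2, 2030 + 20 days = Dec 22, 2030; Dec 21, 2030 is within that limit.
(5) due by Jan 24, 2031 + 67 days = Apr 1, 2031; Mar 31, 2031 is within that limit.
(6) due by Apr 29, 2031 + 87 days = Jul 25, 2031; done May 1, 2031 — timely.
(7) due by May 1, 2031 + 60 days = Jun 30, 2031; done May 5, 2031 — timely.

None — every step was satisfied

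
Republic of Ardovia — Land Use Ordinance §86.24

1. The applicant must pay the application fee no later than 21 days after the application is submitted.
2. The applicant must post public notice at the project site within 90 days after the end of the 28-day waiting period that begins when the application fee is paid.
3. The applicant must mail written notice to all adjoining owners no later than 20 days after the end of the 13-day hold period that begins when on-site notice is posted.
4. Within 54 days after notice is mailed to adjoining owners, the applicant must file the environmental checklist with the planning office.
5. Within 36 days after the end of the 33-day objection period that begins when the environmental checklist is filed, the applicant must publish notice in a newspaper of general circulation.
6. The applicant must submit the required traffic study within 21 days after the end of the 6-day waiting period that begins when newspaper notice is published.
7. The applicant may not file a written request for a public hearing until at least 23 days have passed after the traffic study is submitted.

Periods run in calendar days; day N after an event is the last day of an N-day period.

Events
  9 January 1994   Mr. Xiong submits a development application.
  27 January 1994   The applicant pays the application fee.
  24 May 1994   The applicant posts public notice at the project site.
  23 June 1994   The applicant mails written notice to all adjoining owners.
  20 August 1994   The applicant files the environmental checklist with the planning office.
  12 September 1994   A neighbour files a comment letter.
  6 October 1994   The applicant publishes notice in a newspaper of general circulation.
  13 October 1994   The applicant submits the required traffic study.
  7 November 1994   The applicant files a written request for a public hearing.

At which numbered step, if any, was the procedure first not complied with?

Step 4

Step 1 — counting 21 days from 9 January 1994 (when the application is submitted) gives a deadline of 30 January 1994; 27 January 1994 is within that limit.
Step 2 — counting 90 days from 24 February 1994 (end of the 28-day waiting period, which began when the application fee is paid on 27 January 1994) gives a deadline of 25 May 1994; 24 May 1994 is within that limit.
Step 3 — counting 20 days from 6 June 1994 (end of the 13-day hold period, which began when on-site notice is posted on 24 May 1994) gives a deadline of 26 June 1994; 23 June 1994 is within that limit.
Step 4 — counting 54 days from 23 June 1994 (when notice is mailed to adjoining owners) gives a deadline of 16 August 1994; not done until 20 August 1994, 4 days after the deadline.
No need to go further; step 4 was not satisfied.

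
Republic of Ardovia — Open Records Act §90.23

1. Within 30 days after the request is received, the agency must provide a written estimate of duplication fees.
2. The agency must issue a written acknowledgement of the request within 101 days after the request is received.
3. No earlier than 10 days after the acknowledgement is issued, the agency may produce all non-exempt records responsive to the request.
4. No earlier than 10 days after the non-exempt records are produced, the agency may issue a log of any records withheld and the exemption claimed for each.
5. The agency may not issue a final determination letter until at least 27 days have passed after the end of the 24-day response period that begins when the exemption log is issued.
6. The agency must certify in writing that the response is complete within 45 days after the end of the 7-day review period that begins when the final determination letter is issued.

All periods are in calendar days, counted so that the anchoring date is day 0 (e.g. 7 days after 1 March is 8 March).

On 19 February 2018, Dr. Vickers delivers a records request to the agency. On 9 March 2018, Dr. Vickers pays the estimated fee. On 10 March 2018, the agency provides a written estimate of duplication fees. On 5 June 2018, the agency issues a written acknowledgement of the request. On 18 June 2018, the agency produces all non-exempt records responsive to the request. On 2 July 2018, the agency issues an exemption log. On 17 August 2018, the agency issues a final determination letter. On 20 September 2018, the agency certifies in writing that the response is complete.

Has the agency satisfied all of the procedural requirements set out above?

No

(1) due by 19 February 2018 + 30 days = 21 March 2018; done 10 March 2018 — timely.
(2) due by 19 February 2018 + 101 days = 31 May 2018; done 5 June 2018 — 5 days late.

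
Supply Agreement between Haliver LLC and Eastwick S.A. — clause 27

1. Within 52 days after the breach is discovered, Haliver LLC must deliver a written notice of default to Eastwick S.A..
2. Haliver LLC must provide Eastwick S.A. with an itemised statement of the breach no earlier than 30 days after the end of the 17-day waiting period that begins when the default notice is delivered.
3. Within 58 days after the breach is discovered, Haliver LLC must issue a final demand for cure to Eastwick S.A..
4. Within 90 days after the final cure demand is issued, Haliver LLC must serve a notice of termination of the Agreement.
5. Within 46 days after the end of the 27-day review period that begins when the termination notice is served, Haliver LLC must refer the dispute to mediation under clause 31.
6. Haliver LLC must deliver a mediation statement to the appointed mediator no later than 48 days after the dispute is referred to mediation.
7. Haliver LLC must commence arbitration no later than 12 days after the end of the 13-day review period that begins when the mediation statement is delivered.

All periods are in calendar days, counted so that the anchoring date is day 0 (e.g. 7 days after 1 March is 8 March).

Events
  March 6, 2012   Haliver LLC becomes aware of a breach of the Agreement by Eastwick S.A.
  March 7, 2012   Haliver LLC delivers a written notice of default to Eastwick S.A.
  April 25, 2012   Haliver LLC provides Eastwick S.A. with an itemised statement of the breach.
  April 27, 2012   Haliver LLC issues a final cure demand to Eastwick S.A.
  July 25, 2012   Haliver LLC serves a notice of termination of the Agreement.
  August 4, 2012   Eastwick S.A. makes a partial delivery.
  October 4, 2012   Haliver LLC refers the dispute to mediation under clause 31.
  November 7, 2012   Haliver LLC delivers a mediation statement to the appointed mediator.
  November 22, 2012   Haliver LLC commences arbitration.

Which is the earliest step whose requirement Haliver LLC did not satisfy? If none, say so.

(1) due by March 6, 2012 + 52 days = April 27, 2012; March 7, 2012 is within that limit.
(2) permitted from March 24, 2012 + 30 days = April 23, 2012 onward; done April 25, 2012, after the minimum wait.
(3) due by March 6, 2012 + 58 days = May 3, 2012; April 27, 2012 is within that limit.
(4) due by April 27, 2012 + 90 days = July 26, 2012; completed July 25, 2012, before the deadline.
(5) due by August 21, 2012 + 46 days = October 6, 2012; October 4, 2012 is within that limit.
(6) due by October 4, 2012 + 48 days = November 21, 2012; done November 7, 2012 — timely.
(7) due by November 20, 2012 + 12 days = December 2, 2012; done November 22, 2012 — timely.

None — every step was satisfied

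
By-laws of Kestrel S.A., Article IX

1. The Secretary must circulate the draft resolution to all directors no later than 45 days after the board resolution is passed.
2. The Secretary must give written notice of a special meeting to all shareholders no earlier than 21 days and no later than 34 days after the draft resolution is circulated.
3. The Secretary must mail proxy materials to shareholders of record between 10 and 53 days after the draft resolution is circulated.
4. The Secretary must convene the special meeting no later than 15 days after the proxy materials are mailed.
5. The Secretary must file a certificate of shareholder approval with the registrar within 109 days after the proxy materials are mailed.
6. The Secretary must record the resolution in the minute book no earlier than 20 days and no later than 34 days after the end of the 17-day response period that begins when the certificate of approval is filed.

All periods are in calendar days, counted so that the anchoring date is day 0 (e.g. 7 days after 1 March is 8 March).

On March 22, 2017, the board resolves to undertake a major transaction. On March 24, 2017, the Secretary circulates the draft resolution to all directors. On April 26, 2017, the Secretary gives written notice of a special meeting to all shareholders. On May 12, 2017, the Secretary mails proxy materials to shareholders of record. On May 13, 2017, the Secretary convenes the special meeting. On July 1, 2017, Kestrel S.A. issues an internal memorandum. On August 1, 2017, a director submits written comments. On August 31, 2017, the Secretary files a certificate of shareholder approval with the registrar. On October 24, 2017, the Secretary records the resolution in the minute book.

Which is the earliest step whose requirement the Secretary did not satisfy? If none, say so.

(1) due by March 22, 2017 + 45 days = May 6, 2017; completed March 24, 2017, before the deadline.
(2) the permitted window runs from March 24, 2017 + 21 = April 14, 2017 to March 24, 2017 + 34 = April 27, 2017; done April 26, 2017 — within the window.
(3) the permitted window runs from March 24, 2017 + 10 = April 3, 2017 to March 24, 2017 + 53 = May 16, 2017; done May 12, 2017, which is between those dates.
(4) due by May 12, 2017 + 15 days = May 27, 2017; done May 13, 2017 — timely.
(5) due by May 12, 2017 + 109 days = August 29, 2017; not done until August 31, 2017, 2 days after the deadline.
The procedure was therefore not followed at step 5.

Step 5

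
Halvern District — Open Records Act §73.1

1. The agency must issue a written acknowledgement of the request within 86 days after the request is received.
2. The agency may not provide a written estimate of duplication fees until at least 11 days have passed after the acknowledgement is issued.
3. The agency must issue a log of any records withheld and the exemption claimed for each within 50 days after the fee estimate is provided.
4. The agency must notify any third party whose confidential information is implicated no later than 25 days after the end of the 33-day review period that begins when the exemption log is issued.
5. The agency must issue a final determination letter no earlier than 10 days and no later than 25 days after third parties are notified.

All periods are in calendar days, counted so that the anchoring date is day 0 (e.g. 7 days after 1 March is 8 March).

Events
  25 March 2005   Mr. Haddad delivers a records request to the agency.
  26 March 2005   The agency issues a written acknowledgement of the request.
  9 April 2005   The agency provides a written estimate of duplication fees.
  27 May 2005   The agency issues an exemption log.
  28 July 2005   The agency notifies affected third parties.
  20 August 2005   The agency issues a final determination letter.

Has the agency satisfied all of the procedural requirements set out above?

Step 1: 86 days after 25 March 2005 (when the request is received) is 19 June 2005; done 26 March 2005 — timely.
Step 2: the earliest permitted date is 11 days after 26 March 2005 (when the acknowledgement is issued), i.e. 6 April 2005; 9 April 2005 is on or after that date.
Step 3: 50 days after 9 April 2005 (when the fee estimate is provided) is 29 May 2005; completed 27 May 2005, before the deadline.
Step 4: 25 days after 29 June 2005 (end of the 33-day review period, which began when the exemption log is issued on 27 May 2005) is 24 July 2005; not done until 28 July 2005, 4 days after the deadline.
Later steps need not be reached.

No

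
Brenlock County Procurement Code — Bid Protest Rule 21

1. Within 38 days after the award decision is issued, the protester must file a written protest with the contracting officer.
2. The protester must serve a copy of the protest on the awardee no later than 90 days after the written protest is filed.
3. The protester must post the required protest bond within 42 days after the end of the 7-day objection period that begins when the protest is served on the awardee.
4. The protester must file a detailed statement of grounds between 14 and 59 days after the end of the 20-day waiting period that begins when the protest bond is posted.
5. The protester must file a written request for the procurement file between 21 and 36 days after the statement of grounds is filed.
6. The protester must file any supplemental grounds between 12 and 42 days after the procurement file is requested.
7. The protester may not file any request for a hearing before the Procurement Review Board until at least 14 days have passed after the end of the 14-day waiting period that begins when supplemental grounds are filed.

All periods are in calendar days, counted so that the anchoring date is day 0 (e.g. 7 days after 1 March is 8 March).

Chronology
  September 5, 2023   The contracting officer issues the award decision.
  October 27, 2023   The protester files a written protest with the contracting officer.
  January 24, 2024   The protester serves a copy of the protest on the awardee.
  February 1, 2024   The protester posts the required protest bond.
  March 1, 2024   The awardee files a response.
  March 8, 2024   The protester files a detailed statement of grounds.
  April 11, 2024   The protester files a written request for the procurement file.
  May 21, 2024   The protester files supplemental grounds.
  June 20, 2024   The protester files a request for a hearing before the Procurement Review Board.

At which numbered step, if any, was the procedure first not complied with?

Step 1: 38 days after September 5, 2023 (when the award decision is issued) is October 13, 2023; done October 27, 2023 — 14 days late.

Step 1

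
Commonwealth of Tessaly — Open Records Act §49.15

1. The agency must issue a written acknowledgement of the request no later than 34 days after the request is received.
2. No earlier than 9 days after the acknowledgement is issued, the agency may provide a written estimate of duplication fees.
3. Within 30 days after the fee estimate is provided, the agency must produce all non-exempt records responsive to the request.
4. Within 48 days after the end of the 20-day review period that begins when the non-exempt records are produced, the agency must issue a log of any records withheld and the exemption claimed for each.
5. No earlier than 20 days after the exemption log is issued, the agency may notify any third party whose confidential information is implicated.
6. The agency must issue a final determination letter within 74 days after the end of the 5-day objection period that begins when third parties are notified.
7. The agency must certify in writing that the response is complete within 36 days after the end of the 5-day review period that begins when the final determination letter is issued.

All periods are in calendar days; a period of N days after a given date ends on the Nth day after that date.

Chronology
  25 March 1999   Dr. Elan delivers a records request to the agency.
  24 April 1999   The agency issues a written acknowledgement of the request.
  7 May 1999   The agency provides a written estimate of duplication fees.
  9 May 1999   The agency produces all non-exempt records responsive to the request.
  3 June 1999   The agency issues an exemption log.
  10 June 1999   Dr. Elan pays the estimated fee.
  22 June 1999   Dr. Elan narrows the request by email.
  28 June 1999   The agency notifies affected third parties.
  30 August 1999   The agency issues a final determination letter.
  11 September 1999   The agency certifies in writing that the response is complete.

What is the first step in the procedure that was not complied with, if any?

Step 1: 34 days after 25 March 1999 (when the request is received) is 28 April 1999; 24 April 1999 is within that limit.
Step 2: the earliest permitted date is 9 days after 24 April 1999 (when the acknowledgement is issued), i.e. 3 May 1999; done 7 May 1999 — permitted.
Step 3: 30 days after 7 May 1999 (when the fee estimate is provided) is 6 June 1999; completed 9 May 1999, before the deadline.
Step 4: 48 days after 29 May 1999 (end of the 20-day review period, which began when the non-exempt records are produced on 9 May 1999) is 16 July 1999; completed 3 June 1999, before the deadline.
Step 5: the earliest permitted date is 20 days after 3 June 1999 (when the exemption log is issued), i.e. 23 June 1999; 28 June 1999 is on or after that date.
Step 6: 74 days after 3 July 1999 (end of the 5-day objection period, which began when third parties are notified on 28 June 1999) is 15 September 1999; done 30 August 1999 — timely.
Step 7: 36 days after 4 September 1999 (end of the 5-day review period, which began when the final determination letter is issued on 30 August 1999) is 10 October 1999; 11 September 1999 is within that limit.

None — every step was satisfied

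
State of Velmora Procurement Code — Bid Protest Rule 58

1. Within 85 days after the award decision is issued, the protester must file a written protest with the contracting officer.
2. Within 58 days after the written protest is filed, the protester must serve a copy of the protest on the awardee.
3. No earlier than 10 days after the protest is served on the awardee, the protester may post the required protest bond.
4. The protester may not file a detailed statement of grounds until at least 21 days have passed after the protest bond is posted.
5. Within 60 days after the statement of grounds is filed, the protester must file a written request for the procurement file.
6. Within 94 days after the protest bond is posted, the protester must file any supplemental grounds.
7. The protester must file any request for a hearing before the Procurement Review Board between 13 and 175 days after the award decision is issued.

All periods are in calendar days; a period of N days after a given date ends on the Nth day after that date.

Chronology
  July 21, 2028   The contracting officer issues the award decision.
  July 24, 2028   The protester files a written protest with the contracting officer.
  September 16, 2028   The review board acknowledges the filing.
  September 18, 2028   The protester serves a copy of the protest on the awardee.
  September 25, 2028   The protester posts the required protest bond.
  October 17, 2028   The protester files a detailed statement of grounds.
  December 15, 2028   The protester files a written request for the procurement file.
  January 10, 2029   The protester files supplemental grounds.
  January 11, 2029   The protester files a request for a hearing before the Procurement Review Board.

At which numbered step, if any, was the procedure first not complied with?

Step 3

Step 1: 85 days after July 21, 2028 (when the award decision is issued) is October 14, 2028; done July 24, 2028 — timely.
Step 2: 58 days after July 24, 2028 (when the written protest is filed) is September 20, 2028; September 18, 2028 is within that limit.
Step 3: the earliest permitted date is 10 days after September 18, 2028 (when the protest is served on the awardee), i.e. September 28, 2028; September 25, 2028 is 3 days before the earliest permitted date.
That is the first point of non-compliance.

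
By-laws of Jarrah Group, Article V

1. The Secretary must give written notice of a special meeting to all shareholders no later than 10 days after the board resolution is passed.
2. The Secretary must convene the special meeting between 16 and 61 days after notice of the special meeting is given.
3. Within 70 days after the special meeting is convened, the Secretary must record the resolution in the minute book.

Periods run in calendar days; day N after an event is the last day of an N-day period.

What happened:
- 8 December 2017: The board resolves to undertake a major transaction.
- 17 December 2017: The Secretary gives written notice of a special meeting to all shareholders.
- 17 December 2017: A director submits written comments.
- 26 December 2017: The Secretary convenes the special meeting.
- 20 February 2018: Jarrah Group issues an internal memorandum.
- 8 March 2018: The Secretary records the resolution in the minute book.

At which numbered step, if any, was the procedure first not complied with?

Step 2

Step 1: 10 days after 8 December 2017 (when the board resolution is passed) is 18 December 2017; done 17 December 2017 — timely.
Step 2: the window is 16–61 days after 17 December 2017 (when notice of the special meeting is given), so 2 January 2018 through 16 February 2018; done 26 December 2017 — 7 days before the window opened.
The analysis stops there.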